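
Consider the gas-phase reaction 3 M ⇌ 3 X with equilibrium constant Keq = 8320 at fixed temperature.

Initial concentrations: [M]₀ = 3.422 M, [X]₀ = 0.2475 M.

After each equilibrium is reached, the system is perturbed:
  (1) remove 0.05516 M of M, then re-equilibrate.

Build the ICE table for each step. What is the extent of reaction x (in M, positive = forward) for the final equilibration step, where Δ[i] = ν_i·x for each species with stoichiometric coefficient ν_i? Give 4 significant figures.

x = -0.01752 M

Q₀ = 3.7834e-04 vs Keq = 8320 ⇒ Q<K, forward
Step 1:
                    M           X
  I             3.422      0.2475
  C            -3.249       3.249
  E            0.1726       3.497
  solve Keq expr → x = 1.083; check Q = 8320
Then remove 0.05516 M of M.
Step 2:
                    M           X
  I            0.1174       3.497
  C           0.05257    -0.05257
  E              0.17       3.444
  solve Keq expr → x = -0.01752; check Q = 8320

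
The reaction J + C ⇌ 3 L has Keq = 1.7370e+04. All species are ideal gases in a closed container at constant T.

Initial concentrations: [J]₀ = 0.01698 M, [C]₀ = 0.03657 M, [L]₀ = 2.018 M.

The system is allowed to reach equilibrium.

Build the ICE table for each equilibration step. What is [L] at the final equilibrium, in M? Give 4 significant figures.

[L]_eq = 2.026 M

Q₀ = 1.3234e+04 vs Keq = 1.7370e+04 ⇒ Q<K, forward
Step 1:
                  J         C         L
  init      0.01698   0.03657     2.018
  Δ       -0.002796 -0.002796  0.008389
  eq        0.01418   0.03377     2.026
  solve Keq expr → x = 0.002796; check Q = 1.7370e+04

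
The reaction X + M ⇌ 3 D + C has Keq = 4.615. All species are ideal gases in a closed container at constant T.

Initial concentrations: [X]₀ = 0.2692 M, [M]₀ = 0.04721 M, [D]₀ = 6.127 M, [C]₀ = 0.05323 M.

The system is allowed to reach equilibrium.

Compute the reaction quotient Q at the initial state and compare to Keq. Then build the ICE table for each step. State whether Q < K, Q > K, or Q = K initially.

Q₀ = 963.4 vs Keq = 4.615 ⇒ Q>K, reverse
Step 1:
                   X          M          D          C
  init        0.2692    0.04721      6.127    0.05323
  Δ          0.05253    0.05253    -0.1576   -0.05253
  eq          0.3217    0.09974      5.969 6.9625e-04
  solve Keq expr → x = -0.05253; check Q = 4.615

Q₀ = 963.4; Q > K (proceeds reverse)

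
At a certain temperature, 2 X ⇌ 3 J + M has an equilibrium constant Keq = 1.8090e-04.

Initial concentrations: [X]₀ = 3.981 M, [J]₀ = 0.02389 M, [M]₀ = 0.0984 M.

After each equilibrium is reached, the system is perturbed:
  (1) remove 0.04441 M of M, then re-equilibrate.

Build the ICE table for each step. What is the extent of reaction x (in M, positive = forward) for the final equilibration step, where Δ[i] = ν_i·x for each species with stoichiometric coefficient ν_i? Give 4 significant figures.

x = 0.006821 M

Q₀ = 8.4656e-08 vs Keq = 1.8090e-04 ⇒ Q<K, forward
Step 1:
                   X          J          M
  I            3.981    0.02389     0.0984
  C          -0.1497     0.2245    0.07484
  E            3.831     0.2484     0.1732
  solve Keq expr → x = 0.07484; check Q = 1.8090e-04
Then remove 0.04441 M of M.
Step 2:
                   X          J          M
  I            3.831     0.2484     0.1288
  C         -0.01364    0.02046   0.006821
  E            3.818     0.2689     0.1356
  solve Keq expr → x = 0.006821; check Q = 1.8090e-04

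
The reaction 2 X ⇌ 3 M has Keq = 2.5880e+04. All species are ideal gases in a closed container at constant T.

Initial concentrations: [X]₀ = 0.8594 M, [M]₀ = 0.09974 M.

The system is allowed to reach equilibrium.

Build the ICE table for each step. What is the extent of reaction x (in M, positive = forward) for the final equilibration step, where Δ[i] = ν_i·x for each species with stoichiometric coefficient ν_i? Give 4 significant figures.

Q₀ = 0.001343 vs Keq = 2.5880e+04 ⇒ Q<K, forward
Step 1:
                   X          M
  I           0.8594    0.09974
  C          -0.8494      1.274
  E          0.01001      1.374
  solve Keq expr → x = 0.4247; check Q = 2.5880e+04

x = 0.4247 M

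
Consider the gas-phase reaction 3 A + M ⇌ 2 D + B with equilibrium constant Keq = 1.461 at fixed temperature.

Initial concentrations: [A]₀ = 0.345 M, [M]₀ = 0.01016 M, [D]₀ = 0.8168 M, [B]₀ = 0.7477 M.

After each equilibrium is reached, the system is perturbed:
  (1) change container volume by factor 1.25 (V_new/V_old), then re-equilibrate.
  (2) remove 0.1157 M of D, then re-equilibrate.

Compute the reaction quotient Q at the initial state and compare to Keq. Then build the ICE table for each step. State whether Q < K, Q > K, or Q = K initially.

Q₀ = 1196; Q > K (proceeds reverse)

Q₀ = 1196 vs Keq = 1.461 ⇒ Q>K, reverse
Step 1:
                   A          M          D          B
  I            0.345    0.01016     0.8168     0.7477
  C           0.4843     0.1614    -0.3229    -0.1614
  E           0.8293     0.1716     0.4939     0.5863
  solve Keq expr → x = -0.1614; check Q = 1.461
Then change container volume by factor 1.25 (V_new/V_old).
Step 2:
                   A          M          D          B
  I           0.6635     0.1373     0.3951      0.469
  C          0.02033   0.006778   -0.01356  -0.006778
  E           0.6838     0.1441     0.3816     0.4622
  solve Keq expr → x = -0.006778; check Q = 1.461
Then remove 0.1157 M of D.
Step 3:
                   A          M          D          B
  I           0.6838     0.1441     0.2659     0.4622
  C           -0.058   -0.01933    0.03867    0.01933
  E           0.6258     0.1247     0.3045     0.4816
  solve Keq expr → x = 0.01933; check Q = 1.461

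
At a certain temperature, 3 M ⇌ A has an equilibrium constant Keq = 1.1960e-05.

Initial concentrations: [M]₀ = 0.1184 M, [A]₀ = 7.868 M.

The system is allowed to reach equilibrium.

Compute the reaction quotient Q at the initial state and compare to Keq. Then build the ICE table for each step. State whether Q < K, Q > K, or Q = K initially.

Q₀ = 4740; Q > K (proceeds reverse)

Q₀ = 4740 vs Keq = 1.1960e-05 ⇒ Q>K, reverse
Step 1:
                  M         A
  I          0.1184     7.868
  C           23.15    -7.717
  E           23.27    0.1507
  solve Keq expr → x = -7.717; check Q = 1.1960e-05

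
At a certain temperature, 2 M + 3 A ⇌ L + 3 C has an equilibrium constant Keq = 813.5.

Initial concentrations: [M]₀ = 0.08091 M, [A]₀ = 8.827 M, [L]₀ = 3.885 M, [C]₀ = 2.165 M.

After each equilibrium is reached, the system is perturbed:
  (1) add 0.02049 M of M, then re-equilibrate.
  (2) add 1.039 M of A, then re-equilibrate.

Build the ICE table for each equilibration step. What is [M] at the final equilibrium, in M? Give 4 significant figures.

Q₀ = 8.756 vs Keq = 813.5 ⇒ Q<K, forward
Step 1:
                  M         A         L         C
  Initial   0.08091     8.827     3.885     2.165
  Change   -0.07167   -0.1075   0.03584    0.1075
  Equil    0.009237     8.719     3.921     2.273
  solve Keq expr → x = 0.03584; check Q = 813.5
Then add 0.02049 M of M.
Step 2:
                  M         A         L         C
  Initial   0.02973     8.719     3.921     2.273
  Change   -0.02024  -0.03036   0.01012   0.03036
  Equil    0.009484     8.689     3.931     2.303
  solve Keq expr → x = 0.01012; check Q = 813.5
Then add 1.039 M of A.
Step 3:
                  M         A         L         C
  Initial  0.009484     9.728     3.931     2.303
  Change  -0.001463 -0.002195 7.3161e-04  0.002195
  Equil    0.008021     9.726     3.932     2.305
  solve Keq expr → x = 7.3161e-04; check Q = 813.5

[M]_eq = 0.008021 M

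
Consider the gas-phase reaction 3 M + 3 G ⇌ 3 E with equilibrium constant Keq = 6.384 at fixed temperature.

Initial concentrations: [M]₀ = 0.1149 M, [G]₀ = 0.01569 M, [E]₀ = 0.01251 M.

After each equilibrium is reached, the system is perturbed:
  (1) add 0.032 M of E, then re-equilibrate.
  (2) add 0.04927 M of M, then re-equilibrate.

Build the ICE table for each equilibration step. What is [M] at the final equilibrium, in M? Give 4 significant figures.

[M]_eq = 0.1928 M

Q₀ = 334.2 vs Keq = 6.384 ⇒ Q>K, reverse
Step 1:
                    M           G           E
  Initial      0.1149     0.01569     0.01251
  Change     0.007299    0.007299   -0.007299
  Equil        0.1222     0.02299    0.005211
  solve Keq expr → x = -0.002433; check Q = 6.384
Then add 0.032 M of E.
Step 2:
                    M           G           E
  Initial      0.1222     0.02299     0.03721
  Change      0.02434     0.02434    -0.02434
  Equil        0.1465     0.04733     0.01287
  solve Keq expr → x = -0.008115; check Q = 6.384
Then add 0.04927 M of M.
Step 3:
                    M           G           E
  Initial      0.1958     0.04733     0.01287
  Change    -0.002993   -0.002993    0.002993
  Equil        0.1928     0.04434     0.01586
  solve Keq expr → x = 9.9762e-04; check Q = 6.384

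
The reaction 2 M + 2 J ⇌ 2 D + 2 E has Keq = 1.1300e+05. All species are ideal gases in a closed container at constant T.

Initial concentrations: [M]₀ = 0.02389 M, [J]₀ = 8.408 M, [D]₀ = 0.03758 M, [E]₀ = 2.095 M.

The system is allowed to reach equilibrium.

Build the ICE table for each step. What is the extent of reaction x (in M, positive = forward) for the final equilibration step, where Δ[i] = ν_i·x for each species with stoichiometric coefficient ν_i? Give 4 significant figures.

x = 0.01192 M

Q₀ = 0.1536 vs Keq = 1.1300e+05 ⇒ Q<K, forward
Step 1:
                  M         J         D         E
  init      0.02389     8.408   0.03758     2.095
  Δ        -0.02384  -0.02384   0.02384   0.02384
  eq      4.6178e-05     8.384   0.06142     2.119
  solve Keq expr → x = 0.01192; check Q = 1.1300e+05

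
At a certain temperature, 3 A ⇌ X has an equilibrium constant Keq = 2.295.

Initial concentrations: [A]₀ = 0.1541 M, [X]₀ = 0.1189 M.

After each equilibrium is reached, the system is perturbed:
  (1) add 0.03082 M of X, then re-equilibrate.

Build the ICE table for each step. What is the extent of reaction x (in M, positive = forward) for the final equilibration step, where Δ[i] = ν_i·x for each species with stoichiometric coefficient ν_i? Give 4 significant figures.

x = -0.009757 M

Q₀ = 32.49 vs Keq = 2.295 ⇒ Q>K, reverse
Step 1:
                   A          X
  I           0.1541     0.1189
  C           0.1545   -0.05148
  E           0.3086    0.06742
  solve Keq expr → x = -0.05148; check Q = 2.295
Then add 0.03082 M of X.
Step 2:
                   A          X
  I           0.3086    0.09824
  C          0.02927  -0.009757
  E           0.3378    0.08848
  solve Keq expr → x = -0.009757; check Q = 2.295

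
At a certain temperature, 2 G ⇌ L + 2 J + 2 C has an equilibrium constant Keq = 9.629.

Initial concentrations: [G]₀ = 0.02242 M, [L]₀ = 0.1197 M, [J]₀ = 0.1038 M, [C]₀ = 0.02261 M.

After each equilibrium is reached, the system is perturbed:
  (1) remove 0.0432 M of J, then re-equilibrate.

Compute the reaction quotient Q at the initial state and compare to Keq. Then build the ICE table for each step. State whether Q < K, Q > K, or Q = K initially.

Q₀ = 0.001312; Q < K (proceeds forward)

Q₀ = 0.001312 vs Keq = 9.629 ⇒ Q<K, forward
Step 1:
                  G         L         J         C
  init      0.02242    0.1197    0.1038   0.02261
  Δ        -0.02177   0.01089   0.02177   0.02177
  eq      6.4900e-04    0.1306    0.1256   0.04438
  solve Keq expr → x = 0.01089; check Q = 9.629
Then remove 0.0432 M of J.
Step 2:
                  G         L         J         C
  init    6.4900e-04    0.1306   0.08237   0.04438
  Δ       -2.1984e-04 1.0992e-04 2.1984e-04 2.1984e-04
  eq      4.2916e-04    0.1307   0.08259    0.0446
  solve Keq expr → x = 1.0992e-04; check Q = 9.629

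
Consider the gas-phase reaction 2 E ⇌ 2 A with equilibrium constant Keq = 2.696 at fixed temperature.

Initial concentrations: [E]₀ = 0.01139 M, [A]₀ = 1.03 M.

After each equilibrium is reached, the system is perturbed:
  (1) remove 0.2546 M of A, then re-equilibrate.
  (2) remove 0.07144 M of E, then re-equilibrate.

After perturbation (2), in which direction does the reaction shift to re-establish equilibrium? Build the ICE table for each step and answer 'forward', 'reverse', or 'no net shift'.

Direction: reverse

Q₀ = 8178 vs Keq = 2.696 ⇒ Q>K, reverse
Step 1:
                    E           A
  Initial     0.01139        1.03
  Change       0.3828     -0.3828
  Equil        0.3942      0.6472
  solve Keq expr → x = -0.1914; check Q = 2.696
Then remove 0.2546 M of A.
Step 2:
                    E           A
  Initial      0.3942      0.3926
  Change     -0.09637     0.09637
  Equil        0.2978       0.489
  solve Keq expr → x = 0.04818; check Q = 2.696
Then remove 0.07144 M of E.
Step 3:
                    E           A
  Initial      0.2264       0.489
  Change       0.0444     -0.0444
  Equil        0.2708      0.4446
  solve Keq expr → x = -0.0222; check Q = 2.696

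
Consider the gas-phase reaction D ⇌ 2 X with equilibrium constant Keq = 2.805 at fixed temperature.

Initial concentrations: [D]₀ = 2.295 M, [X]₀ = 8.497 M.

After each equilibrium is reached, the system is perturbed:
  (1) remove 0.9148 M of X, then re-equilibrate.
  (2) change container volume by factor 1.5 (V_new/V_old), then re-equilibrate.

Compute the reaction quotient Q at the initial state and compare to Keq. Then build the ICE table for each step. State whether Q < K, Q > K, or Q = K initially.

Q₀ = 31.46; Q > K (proceeds reverse)

Q₀ = 31.46 vs Keq = 2.805 ⇒ Q>K, reverse
Step 1:
                  D         X
  Initial     2.295     8.497
  Change      2.429    -4.857
  Equil       4.724      3.64
  solve Keq expr → x = -2.429; check Q = 2.805
Then remove 0.9148 M of X.
Step 2:
                  D         X
  Initial     4.724     2.725
  Change    -0.3822    0.7644
  Equil       4.341      3.49
  solve Keq expr → x = 0.3822; check Q = 2.805
Then change container volume by factor 1.5 (V_new/V_old).
Step 3:
                  D         X
  Initial     2.894     2.326
  Change     -0.209     0.418
  Equil       2.685     2.744
  solve Keq expr → x = 0.209; check Q = 2.805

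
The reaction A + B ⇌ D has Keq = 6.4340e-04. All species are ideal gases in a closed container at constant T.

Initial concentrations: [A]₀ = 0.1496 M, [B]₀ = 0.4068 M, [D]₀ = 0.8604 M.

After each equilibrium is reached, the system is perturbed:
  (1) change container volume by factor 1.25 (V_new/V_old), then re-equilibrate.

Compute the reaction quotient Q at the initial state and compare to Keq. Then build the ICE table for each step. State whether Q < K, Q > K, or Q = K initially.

Q₀ = 14.14 vs Keq = 6.4340e-04 ⇒ Q>K, reverse
Step 1:
                  A         B         D
  I          0.1496    0.4068    0.8604
  C          0.8596    0.8596   -0.8596
  E           1.009     1.266 8.2227e-04
  solve Keq expr → x = -0.8596; check Q = 6.4340e-04
Then change container volume by factor 1.25 (V_new/V_old).
Step 2:
                  A         B         D
  I          0.8073     1.013 6.5781e-04
  C       1.3141e-04 1.3141e-04 -1.3141e-04
  E          0.8075     1.013 5.2640e-04
  solve Keq expr → x = -1.3141e-04; check Q = 6.4340e-04

Q₀ = 14.14; Q > K (proceeds reverse)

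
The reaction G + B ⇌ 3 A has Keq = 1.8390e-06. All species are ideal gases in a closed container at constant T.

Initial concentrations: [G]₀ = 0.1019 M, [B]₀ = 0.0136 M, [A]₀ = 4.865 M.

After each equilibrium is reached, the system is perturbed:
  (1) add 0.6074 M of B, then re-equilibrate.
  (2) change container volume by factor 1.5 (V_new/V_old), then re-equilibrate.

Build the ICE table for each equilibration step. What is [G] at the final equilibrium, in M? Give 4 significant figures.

Q₀ = 8.3087e+04 vs Keq = 1.8390e-06 ⇒ Q>K, reverse
Step 1:
                  G         B         A
  I          0.1019    0.0136     4.865
  C           1.616     1.616    -4.848
  E           1.718      1.63   0.01727
  solve Keq expr → x = -1.616; check Q = 1.8390e-06
Then add 0.6074 M of B.
Step 2:
                  G         B         A
  I           1.718     2.237   0.01727
  C       -6.3966e-04 -6.3966e-04  0.001919
  E           1.717     2.236   0.01919
  solve Keq expr → x = 6.3966e-04; check Q = 1.8390e-06
Then change container volume by factor 1.5 (V_new/V_old).
Step 3:
                  G         B         A
  I           1.145     1.491   0.01279
  C       -6.1544e-04 -6.1544e-04  0.001846
  E           1.144      1.49   0.01464
  solve Keq expr → x = 6.1544e-04; check Q = 1.8390e-06

[G]_eq = 1.144 M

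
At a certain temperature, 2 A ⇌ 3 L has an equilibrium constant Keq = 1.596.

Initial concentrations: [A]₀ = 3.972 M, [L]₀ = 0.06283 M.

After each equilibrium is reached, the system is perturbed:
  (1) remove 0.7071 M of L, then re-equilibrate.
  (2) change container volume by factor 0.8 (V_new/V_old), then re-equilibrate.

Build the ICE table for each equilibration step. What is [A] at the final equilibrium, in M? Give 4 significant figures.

[A]_eq = 2.859 M

Q₀ = 1.5721e-05 vs Keq = 1.596 ⇒ Q<K, forward
Step 1:
                  A         L
  I           3.972   0.06283
  C          -1.415     2.122
  E           2.557     2.185
  solve Keq expr → x = 0.7075; check Q = 1.596
Then remove 0.7071 M of L.
Step 2:
                  A         L
  I           2.557     1.478
  C         -0.3394    0.5092
  E           2.218     1.987
  solve Keq expr → x = 0.1697; check Q = 1.596
Then change container volume by factor 0.8 (V_new/V_old).
Step 3:
                  A         L
  I           2.772     2.484
  C         0.08679   -0.1302
  E           2.859     2.354
  solve Keq expr → x = -0.04339; check Q = 1.596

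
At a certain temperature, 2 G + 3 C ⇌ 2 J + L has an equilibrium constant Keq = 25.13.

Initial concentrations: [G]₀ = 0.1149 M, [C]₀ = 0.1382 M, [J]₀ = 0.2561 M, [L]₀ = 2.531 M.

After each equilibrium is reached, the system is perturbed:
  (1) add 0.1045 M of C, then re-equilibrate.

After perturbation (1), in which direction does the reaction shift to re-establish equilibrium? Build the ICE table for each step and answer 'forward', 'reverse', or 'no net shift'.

Q₀ = 4764 vs Keq = 25.13 ⇒ Q>K, reverse
Step 1:
                    G           C           J           L
  init         0.1149      0.1382      0.2561       2.531
  Δ            0.1206       0.181     -0.1206    -0.06032
  eq           0.2355      0.3192      0.1355       2.471
  solve Keq expr → x = -0.06032; check Q = 25.13
Then add 0.1045 M of C.
Step 2:
                    G           C           J           L
  init         0.2355      0.4237      0.1355       2.471
  Δ           -0.0251    -0.03765      0.0251     0.01255
  eq           0.2104       0.386      0.1606       2.483
  solve Keq expr → x = 0.01255; check Q = 25.13

Direction: forward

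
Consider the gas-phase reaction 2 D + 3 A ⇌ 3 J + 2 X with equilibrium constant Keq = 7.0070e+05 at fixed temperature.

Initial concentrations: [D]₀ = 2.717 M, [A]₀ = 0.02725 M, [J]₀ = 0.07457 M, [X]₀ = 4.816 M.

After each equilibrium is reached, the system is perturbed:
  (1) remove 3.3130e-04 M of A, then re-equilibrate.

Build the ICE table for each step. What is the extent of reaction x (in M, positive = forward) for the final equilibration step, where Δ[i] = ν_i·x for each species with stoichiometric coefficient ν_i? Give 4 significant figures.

Q₀ = 64.39 vs Keq = 7.0070e+05 ⇒ Q<K, forward
Step 1:
                   D          A          J          X
  I            2.717    0.02725    0.07457      4.816
  C         -0.01706   -0.02559    0.02559    0.01706
  E              2.7   0.001662     0.1002      4.833
  solve Keq expr → x = 0.008529; check Q = 7.0070e+05
Then remove 3.3130e-04 M of A.
Step 2:
                   D          A          J          X
  I              2.7   0.001331     0.1002      4.833
  C       2.1717e-04 3.2575e-04 -3.2575e-04 -2.1717e-04
  E              2.7   0.001657    0.09983      4.833
  solve Keq expr → x = -1.0858e-04; check Q = 7.0070e+05

x = -1.0858e-04 M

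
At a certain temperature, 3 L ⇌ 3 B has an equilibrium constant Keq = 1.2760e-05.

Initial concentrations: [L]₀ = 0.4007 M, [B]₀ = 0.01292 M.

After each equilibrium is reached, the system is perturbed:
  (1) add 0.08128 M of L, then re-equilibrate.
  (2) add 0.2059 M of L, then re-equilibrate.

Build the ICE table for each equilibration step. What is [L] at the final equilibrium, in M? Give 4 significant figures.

[L]_eq = 0.6848 M

Q₀ = 3.3522e-05 vs Keq = 1.2760e-05 ⇒ Q>K, reverse
Step 1:
                  L         B
  I          0.4007   0.01292
  C        0.003475 -0.003475
  E          0.4042  0.009445
  solve Keq expr → x = -0.001158; check Q = 1.2760e-05
Then add 0.08128 M of L.
Step 2:
                  L         B
  I          0.4855  0.009445
  C       -0.001856  0.001856
  E          0.4836    0.0113
  solve Keq expr → x = 6.1865e-04; check Q = 1.2760e-05
Then add 0.2059 M of L.
Step 3:
                  L         B
  I          0.6895    0.0113
  C       -0.004702  0.004702
  E          0.6848     0.016
  solve Keq expr → x = 0.001567; check Q = 1.2760e-05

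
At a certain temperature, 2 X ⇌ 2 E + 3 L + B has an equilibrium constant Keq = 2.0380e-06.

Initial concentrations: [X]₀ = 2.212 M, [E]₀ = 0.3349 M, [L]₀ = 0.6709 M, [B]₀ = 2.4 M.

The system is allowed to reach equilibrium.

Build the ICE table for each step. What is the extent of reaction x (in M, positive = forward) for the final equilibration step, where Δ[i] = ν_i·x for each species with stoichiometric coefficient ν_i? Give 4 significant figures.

x = -0.1547 M

Q₀ = 0.01661 vs Keq = 2.0380e-06 ⇒ Q>K, reverse
Step 1:
                    X           E           L           B
  Initial       2.212      0.3349      0.6709         2.4
  Change       0.3094     -0.3094      -0.464     -0.1547
  Equil         2.521     0.02553      0.2069       2.245
  solve Keq expr → x = -0.1547; check Q = 2.0380e-06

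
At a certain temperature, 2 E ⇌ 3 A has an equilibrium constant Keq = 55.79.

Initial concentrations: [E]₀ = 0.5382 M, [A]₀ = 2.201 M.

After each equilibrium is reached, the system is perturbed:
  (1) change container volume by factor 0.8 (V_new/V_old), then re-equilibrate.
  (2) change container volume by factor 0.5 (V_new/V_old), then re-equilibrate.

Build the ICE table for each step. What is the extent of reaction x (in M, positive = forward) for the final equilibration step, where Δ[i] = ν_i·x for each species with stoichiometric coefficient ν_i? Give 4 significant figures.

x = -0.1539 M

Q₀ = 36.81 vs Keq = 55.79 ⇒ Q<K, forward
Step 1:
                   E          A
  I           0.5382      2.201
  C         -0.06957     0.1044
  E           0.4686      2.305
  solve Keq expr → x = 0.03479; check Q = 55.79
Then change container volume by factor 0.8 (V_new/V_old).
Step 2:
                   E          A
  I           0.5858      2.882
  C          0.04584   -0.06876
  E           0.6316      2.813
  solve Keq expr → x = -0.02292; check Q = 55.79
Then change container volume by factor 0.5 (V_new/V_old).
Step 3:
                   E          A
  I            1.263      5.626
  C           0.3079    -0.4618
  E            1.571      5.164
  solve Keq expr → x = -0.1539; check Q = 55.79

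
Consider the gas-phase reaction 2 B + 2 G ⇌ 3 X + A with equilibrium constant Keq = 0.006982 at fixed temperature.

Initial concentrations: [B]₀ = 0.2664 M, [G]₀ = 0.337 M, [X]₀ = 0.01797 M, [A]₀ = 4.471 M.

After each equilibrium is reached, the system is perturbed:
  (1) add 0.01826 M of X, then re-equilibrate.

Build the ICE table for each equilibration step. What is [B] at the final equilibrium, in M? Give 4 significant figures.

[B]_eq = 0.2745 M

Q₀ = 0.003219 vs Keq = 0.006982 ⇒ Q<K, forward
Step 1:
                  B         G         X         A
  init       0.2664     0.337   0.01797     4.471
  Δ       -0.003297 -0.003297  0.004945  0.001648
  eq         0.2631    0.3337   0.02292     4.473
  solve Keq expr → x = 0.001648; check Q = 0.006982
Then add 0.01826 M of X.
Step 2:
                  B         G         X         A
  init       0.2631    0.3337   0.04118     4.473
  Δ         0.01137   0.01137  -0.01706 -0.005687
  eq         0.2745    0.3451   0.02411     4.467
  solve Keq expr → x = -0.005687; check Q = 0.006982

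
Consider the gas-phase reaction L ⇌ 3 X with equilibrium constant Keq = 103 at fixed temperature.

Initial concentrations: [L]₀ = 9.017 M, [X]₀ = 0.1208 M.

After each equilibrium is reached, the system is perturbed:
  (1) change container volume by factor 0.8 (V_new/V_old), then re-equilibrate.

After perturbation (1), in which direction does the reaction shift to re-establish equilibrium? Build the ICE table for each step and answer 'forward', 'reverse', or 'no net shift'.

Q₀ = 1.9550e-04 vs Keq = 103 ⇒ Q<K, forward
Step 1:
                   L          X
  init         9.017     0.1208
  Δ           -2.828      8.485
  eq           6.189      8.606
  solve Keq expr → x = 2.828; check Q = 103
Then change container volume by factor 0.8 (V_new/V_old).
Step 2:
                   L          X
  init         7.736      10.76
  Δ           0.4384     -1.315
  eq           8.174      9.443
  solve Keq expr → x = -0.4384; check Q = 103

Direction: reverse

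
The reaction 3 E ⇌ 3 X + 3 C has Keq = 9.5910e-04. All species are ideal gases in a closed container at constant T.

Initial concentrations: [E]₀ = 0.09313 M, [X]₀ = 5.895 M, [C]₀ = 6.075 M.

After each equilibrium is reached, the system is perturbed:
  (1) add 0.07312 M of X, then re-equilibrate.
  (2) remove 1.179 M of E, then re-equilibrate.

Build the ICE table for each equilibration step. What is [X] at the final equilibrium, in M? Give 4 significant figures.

Q₀ = 5.6862e+07 vs Keq = 9.5910e-04 ⇒ Q>K, reverse
Step 1:
                   E          X          C
  I          0.09313      5.895      6.075
  C            5.253     -5.253     -5.253
  E            5.346     0.6417     0.8217
  solve Keq expr → x = -1.751; check Q = 9.5910e-04
Then add 0.07312 M of X.
Step 2:
                   E          X          C
  I            5.346     0.7148     0.8217
  C          0.03761   -0.03761   -0.03761
  E            5.384     0.6772     0.7841
  solve Keq expr → x = -0.01254; check Q = 9.5910e-04
Then remove 1.179 M of E.
Step 3:
                   E          X          C
  I            4.205     0.6772     0.7841
  C          0.07849   -0.07849   -0.07849
  E            4.284     0.5987     0.7056
  solve Keq expr → x = -0.02616; check Q = 9.5910e-04

[X]_eq = 0.5987 M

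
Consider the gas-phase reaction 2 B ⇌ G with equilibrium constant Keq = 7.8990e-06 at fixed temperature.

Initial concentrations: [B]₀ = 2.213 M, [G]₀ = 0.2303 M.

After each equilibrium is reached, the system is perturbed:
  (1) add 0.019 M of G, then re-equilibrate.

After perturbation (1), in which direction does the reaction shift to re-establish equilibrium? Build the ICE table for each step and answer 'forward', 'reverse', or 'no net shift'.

Direction: reverse

Q₀ = 0.04703 vs Keq = 7.8990e-06 ⇒ Q>K, reverse
Step 1:
                  B         G
  Initial     2.213    0.2303
  Change     0.4605   -0.2302
  Equil       2.673 5.6458e-05
  solve Keq expr → x = -0.2302; check Q = 7.8990e-06
Then add 0.019 M of G.
Step 2:
                  B         G
  Initial     2.673   0.01906
  Change      0.038    -0.019
  Equil       2.711 5.8075e-05
  solve Keq expr → x = -0.019; check Q = 7.8990e-06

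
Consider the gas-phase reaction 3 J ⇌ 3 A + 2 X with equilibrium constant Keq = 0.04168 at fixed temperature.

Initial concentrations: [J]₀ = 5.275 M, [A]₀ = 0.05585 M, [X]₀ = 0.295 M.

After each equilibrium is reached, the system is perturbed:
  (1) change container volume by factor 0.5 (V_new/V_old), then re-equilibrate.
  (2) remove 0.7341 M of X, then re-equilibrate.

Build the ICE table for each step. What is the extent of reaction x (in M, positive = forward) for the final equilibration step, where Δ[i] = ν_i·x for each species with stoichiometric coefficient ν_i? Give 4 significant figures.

Q₀ = 1.0329e-07 vs Keq = 0.04168 ⇒ Q<K, forward
Step 1:
                   J          A          X
  init         5.275    0.05585      0.295
  Δ            -1.24       1.24     0.8267
  eq           4.035      1.296      1.122
  solve Keq expr → x = 0.4133; check Q = 0.04168
Then change container volume by factor 0.5 (V_new/V_old).
Step 2:
                   J          A          X
  init          8.07      2.592      2.243
  Δ           0.5955    -0.5955     -0.397
  eq           8.665      1.996      1.846
  solve Keq expr → x = -0.1985; check Q = 0.04168
Then remove 0.7341 M of X.
Step 3:
                   J          A          X
  init         8.665      1.996      1.112
  Δ          -0.3593     0.3593     0.2395
  eq           8.306      2.356      1.352
  solve Keq expr → x = 0.1198; check Q = 0.04168

x = 0.1198 M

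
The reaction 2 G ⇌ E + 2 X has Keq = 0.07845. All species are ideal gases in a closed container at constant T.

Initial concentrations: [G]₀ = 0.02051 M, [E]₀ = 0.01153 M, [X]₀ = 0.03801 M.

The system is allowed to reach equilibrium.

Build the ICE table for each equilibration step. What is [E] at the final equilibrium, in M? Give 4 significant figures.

[E]_eq = 0.01326 M

Q₀ = 0.0396 vs Keq = 0.07845 ⇒ Q<K, forward
Step 1:
                  G         E         X
  init      0.02051   0.01153   0.03801
  Δ        -0.00346   0.00173   0.00346
  eq        0.01705   0.01326   0.04147
  solve Keq expr → x = 0.00173; check Q = 0.07845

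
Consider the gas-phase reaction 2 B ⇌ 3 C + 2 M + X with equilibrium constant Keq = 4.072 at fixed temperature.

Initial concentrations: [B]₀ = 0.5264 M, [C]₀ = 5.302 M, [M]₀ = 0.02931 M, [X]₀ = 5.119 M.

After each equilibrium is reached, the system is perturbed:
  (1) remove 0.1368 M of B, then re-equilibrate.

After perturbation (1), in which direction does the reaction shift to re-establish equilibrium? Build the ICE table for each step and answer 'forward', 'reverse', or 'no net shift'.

Direction: reverse

Q₀ = 2.365 vs Keq = 4.072 ⇒ Q<K, forward
Step 1:
                    B           C           M           X
  Initial      0.5264       5.302     0.02931       5.119
  Change    -0.008384     0.01258    0.008384    0.004192
  Equil         0.518       5.315     0.03769       5.123
  solve Keq expr → x = 0.004192; check Q = 4.072
Then remove 0.1368 M of B.
Step 2:
                    B           C           M           X
  Initial      0.3812       5.315     0.03769       5.123
  Change     0.009164    -0.01375   -0.009164   -0.004582
  Equil        0.3904       5.301     0.02853       5.119
  solve Keq expr → x = -0.004582; check Q = 4.072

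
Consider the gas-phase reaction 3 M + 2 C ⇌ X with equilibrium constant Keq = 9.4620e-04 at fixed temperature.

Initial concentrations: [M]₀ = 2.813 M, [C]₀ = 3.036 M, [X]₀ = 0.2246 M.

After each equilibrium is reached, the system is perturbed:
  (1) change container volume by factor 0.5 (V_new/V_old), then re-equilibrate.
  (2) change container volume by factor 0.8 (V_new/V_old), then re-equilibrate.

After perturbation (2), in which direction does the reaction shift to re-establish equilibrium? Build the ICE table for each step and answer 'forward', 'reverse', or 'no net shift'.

Direction: forward

Q₀ = 0.001095 vs Keq = 9.4620e-04 ⇒ Q>K, reverse
Step 1:
                   M          C          X
  Initial      2.813      3.036     0.2246
  Change     0.04805    0.03203   -0.01602
  Equil        2.861      3.068     0.2086
  solve Keq expr → x = -0.01602; check Q = 9.4620e-04
Then change container volume by factor 0.5 (V_new/V_old).
Step 2:
                   M          C          X
  Initial      5.722      6.136     0.4172
  Change      -2.027     -1.351     0.6757
  Equil        3.695      4.785      1.093
  solve Keq expr → x = 0.6757; check Q = 9.4620e-04
Then change container volume by factor 0.8 (V_new/V_old).
Step 3:
                   M          C          X
  Initial      4.619      5.981      1.366
  Change      -0.765      -0.51      0.255
  Equil        3.854      5.471      1.621
  solve Keq expr → x = 0.255; check Q = 9.4620e-04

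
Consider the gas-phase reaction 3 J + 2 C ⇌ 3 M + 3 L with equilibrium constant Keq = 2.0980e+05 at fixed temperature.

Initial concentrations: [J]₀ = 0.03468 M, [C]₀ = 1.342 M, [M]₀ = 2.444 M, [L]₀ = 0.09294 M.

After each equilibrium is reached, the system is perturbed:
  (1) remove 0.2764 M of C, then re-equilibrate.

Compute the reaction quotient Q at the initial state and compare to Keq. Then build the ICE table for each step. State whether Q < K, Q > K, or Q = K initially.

Q₀ = 156 vs Keq = 2.0980e+05 ⇒ Q<K, forward
Step 1:
                   J          C          M          L
  Initial    0.03468      1.342      2.444    0.09294
  Change    -0.03041   -0.02028    0.03041    0.03041
  Equil     0.004265      1.322      2.474     0.1234
  solve Keq expr → x = 0.01014; check Q = 2.0980e+05
Then remove 0.2764 M of C.
Step 2:
                   J          C          M          L
  Initial   0.004265      1.045      2.474     0.1234
  Change  6.9130e-04 4.6087e-04 -6.9130e-04 -6.9130e-04
  Equil     0.004956      1.046      2.474     0.1227
  solve Keq expr → x = -2.3043e-04; check Q = 2.0980e+05

Q₀ = 156; Q < K (proceeds forward)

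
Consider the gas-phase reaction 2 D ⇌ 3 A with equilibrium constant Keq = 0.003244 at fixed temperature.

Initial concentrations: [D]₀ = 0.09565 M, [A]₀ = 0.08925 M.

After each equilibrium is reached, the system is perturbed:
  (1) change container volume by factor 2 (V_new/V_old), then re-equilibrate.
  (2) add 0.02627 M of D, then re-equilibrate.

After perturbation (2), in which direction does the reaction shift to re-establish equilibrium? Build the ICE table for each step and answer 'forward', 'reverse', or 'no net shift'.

Q₀ = 0.07771 vs Keq = 0.003244 ⇒ Q>K, reverse
Step 1:
                    D           A
  Initial     0.09565     0.08925
  Change      0.03419    -0.05129
  Equil        0.1298     0.03796
  solve Keq expr → x = -0.0171; check Q = 0.003244
Then change container volume by factor 2 (V_new/V_old).
Step 2:
                    D           A
  Initial     0.06492     0.01898
  Change    -0.002823    0.004235
  Equil        0.0621     0.02321
  solve Keq expr → x = 0.001412; check Q = 0.003244
Then add 0.02627 M of D.
Step 3:
                    D           A
  Initial     0.08837     0.02321
  Change    -0.003572    0.005358
  Equil        0.0848     0.02857
  solve Keq expr → x = 0.001786; check Q = 0.003244

Direction: forward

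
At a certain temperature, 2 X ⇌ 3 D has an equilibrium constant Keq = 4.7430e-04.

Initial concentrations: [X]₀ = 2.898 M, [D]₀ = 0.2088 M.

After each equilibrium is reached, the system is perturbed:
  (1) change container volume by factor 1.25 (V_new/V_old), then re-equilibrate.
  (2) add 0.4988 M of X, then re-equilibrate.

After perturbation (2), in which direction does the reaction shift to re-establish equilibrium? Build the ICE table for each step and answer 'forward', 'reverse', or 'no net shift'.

Q₀ = 0.001084 vs Keq = 4.7430e-04 ⇒ Q>K, reverse
Step 1:
                   X          D
  Initial      2.898     0.2088
  Change     0.03273   -0.04909
  Equil        2.931     0.1597
  solve Keq expr → x = -0.01636; check Q = 4.7430e-04
Then change container volume by factor 1.25 (V_new/V_old).
Step 2:
                   X          D
  Initial      2.345     0.1278
  Change    -0.00641   0.009615
  Equil        2.338     0.1374
  solve Keq expr → x = 0.003205; check Q = 4.7430e-04
Then add 0.4988 M of X.
Step 3:
                   X          D
  Initial      2.837     0.1374
  Change     -0.0123    0.01845
  Equil        2.825     0.1558
  solve Keq expr → x = 0.00615; check Q = 4.7430e-04

Direction: forward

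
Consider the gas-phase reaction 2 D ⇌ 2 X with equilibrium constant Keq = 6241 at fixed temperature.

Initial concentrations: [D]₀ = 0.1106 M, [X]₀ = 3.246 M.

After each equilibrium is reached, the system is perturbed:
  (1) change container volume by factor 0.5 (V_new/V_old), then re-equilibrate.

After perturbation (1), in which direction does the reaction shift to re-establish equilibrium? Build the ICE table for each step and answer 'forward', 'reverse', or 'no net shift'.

Direction: no net shift

Q₀ = 861.4 vs Keq = 6241 ⇒ Q<K, forward
Step 1:
                    D           X
  I            0.1106       3.246
  C          -0.06864     0.06864
  E           0.04196       3.315
  solve Keq expr → x = 0.03432; check Q = 6241
Then change container volume by factor 0.5 (V_new/V_old).
Step 2:
                    D           X
  I           0.08391       6.629
  C                 0           0
  E           0.08392       6.629
  solve Keq expr → x = 0; check Q = 6241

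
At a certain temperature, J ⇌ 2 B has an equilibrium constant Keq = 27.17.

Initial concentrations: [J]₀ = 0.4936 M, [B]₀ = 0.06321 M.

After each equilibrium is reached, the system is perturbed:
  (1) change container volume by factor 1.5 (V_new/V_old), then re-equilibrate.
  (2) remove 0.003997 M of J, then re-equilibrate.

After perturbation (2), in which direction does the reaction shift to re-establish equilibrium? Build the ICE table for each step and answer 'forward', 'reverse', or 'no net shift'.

Direction: reverse

Q₀ = 0.008095 vs Keq = 27.17 ⇒ Q<K, forward
Step 1:
                  J         B
  I          0.4936   0.06321
  C         -0.4583    0.9165
  E         0.03533    0.9798
  solve Keq expr → x = 0.4583; check Q = 27.17
Then change container volume by factor 1.5 (V_new/V_old).
Step 2:
                  J         B
  I         0.02355    0.6532
  C       -0.007155   0.01431
  E          0.0164    0.6675
  solve Keq expr → x = 0.007155; check Q = 27.17
Then remove 0.003997 M of J.
Step 3:
                  J         B
  I          0.0124    0.6675
  C        0.003641 -0.007282
  E         0.01604    0.6602
  solve Keq expr → x = -0.003641; check Q = 27.17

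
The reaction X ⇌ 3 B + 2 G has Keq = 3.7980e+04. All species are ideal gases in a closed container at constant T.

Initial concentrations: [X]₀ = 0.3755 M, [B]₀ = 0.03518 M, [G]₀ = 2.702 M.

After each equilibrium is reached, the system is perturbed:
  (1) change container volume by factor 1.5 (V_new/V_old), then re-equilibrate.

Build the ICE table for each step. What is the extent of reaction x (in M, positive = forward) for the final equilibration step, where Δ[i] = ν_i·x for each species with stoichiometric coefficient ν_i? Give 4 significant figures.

x = 2.6192e-04 M

Q₀ = 8.4654e-04 vs Keq = 3.7980e+04 ⇒ Q<K, forward
Step 1:
                  X         B         G
  Initial    0.3755   0.03518     2.702
  Change     -0.375     1.125      0.75
  Equil   4.9001e-04      1.16     3.452
  solve Keq expr → x = 0.375; check Q = 3.7980e+04
Then change container volume by factor 1.5 (V_new/V_old).
Step 2:
                  X         B         G
  Initial 3.2667e-04    0.7735     2.301
  Change  -2.6192e-04 7.8575e-04 5.2383e-04
  Equil   6.4754e-05    0.7743     2.302
  solve Keq expr → x = 2.6192e-04; check Q = 3.7980e+04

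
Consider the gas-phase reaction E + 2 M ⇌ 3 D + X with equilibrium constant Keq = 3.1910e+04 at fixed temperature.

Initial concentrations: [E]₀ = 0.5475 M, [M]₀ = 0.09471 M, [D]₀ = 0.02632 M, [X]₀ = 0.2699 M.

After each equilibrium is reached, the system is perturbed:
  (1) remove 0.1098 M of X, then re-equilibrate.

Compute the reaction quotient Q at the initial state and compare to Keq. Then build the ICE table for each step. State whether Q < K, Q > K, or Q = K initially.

Q₀ = 0.001002; Q < K (proceeds forward)

Q₀ = 0.001002 vs Keq = 3.1910e+04 ⇒ Q<K, forward
Step 1:
                    E           M           D           X
  I            0.5475     0.09471     0.02632      0.2699
  C           -0.0472     -0.0944      0.1416      0.0472
  E            0.5003  3.0669e-04      0.1679      0.3171
  solve Keq expr → x = 0.0472; check Q = 3.1910e+04
Then remove 0.1098 M of X.
Step 2:
                    E           M           D           X
  I            0.5003  3.0669e-04      0.1679      0.2073
  C       -2.9249e-05 -5.8499e-05  8.7748e-05  2.9249e-05
  E            0.5003  2.4819e-04       0.168      0.2073
  solve Keq expr → x = 2.9249e-05; check Q = 3.1910e+04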